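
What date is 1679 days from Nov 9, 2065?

June 15, 2070

Counting forward 1679 days from November 9, 2065.
November has 30 days, so 30 − 9 = 21 days remain after November 9, 2065; 1679 − 21 = 1658 left.
December 2065 has 31 days: 1658 − 31 = 1627 left.
January 2066 has 31 days: 1627 − 31 = 1596 left.
February 2066 has 28 days (2066 is not a leap year): 1596 − 28 = 1568 left.
March 2066 has 31 days: 1568 − 31 = 1537 left.
April 2066 has 30 days: 1537 − 30 = 1507 left.
May 2066 has 31 days: 1507 − 31 = 1476 left.
June 2066 has 30 days: 1476 − 30 = 1446 left.
July 2066 has 31 days: 1446 − 31 = 1415 left.
August 2066 has 31 days: 1415 − 31 = 1384 left.
September 2066 has 30 days: 1384 − 30 = 1354 left.
October 2066 has 31 days: 1354 − 31 = 1323 left.
November 2066 has 30 days: 1323 − 30 = 1293 left.
December 2066 has 31 days: 1293 − 31 = 1262 left.
January 2067 has 31 days: 1262 − 31 = 1231 left.
February 2067 has 28 days (2067 is not a leap year): 1231 − 28 = 1203 left.
March 2067 has 31 days: 1203 − 31 = 1172 left.
April 2067 has 30 days: 1172 − 30 = 1142 left.
May 2067 has 31 days: 1142 − 31 = 1111 left.
June 2067 has 30 days: 1111 − 30 = 1081 left.
July 2067 has 31 days: 1081 − 31 = 1050 left.
August 2067 has 31 days: 1050 − 31 = 1019 left.
September 2067 has 30 days: 1019 − 30 = 989 left.
October 2067 has 31 days: 989 − 31 = 958 left.
November 2067 has 30 days: 958 − 30 = 928 left.
December 2067 has 31 days: 928 − 31 = 897 left.
January 2068 has 31 days: 897 − 31 = 866 left.
February 2068 has 29 days (2068 is a leap year): 866 − 29 = 837 left.
March 2068 has 31 days: 837 − 31 = 806 left.
April 2068 has 30 days: 806 − 30 = 776 left.
May 2068 has 31 days: 776 − 31 = 745 left.
June 2068 has 30 days: 745 − 30 = 715 left.
July 2068 has 31 days: 715 − 31 = 684 left.
August 2068 has 31 days: 684 − 31 = 653 left.
September 2068 has 30 days: 653 − 30 = 623 left.
October 2068 has 31 days: 623 − 31 = 592 left.
November 2068 has 30 days: 592 − 30 = 562 left.
December 2068 has 31 days: 562 − 31 = 531 left.
January 2069 has 31 days: 531 − 31 = 500 left.
February 2069 has 28 days (2069 is not a leap year): 500 − 28 = 472 left.
March 2069 has 31 days: 472 − 31 = 441 left.
April 2069 has 30 days: 441 − 30 = 411 left.
May 2069 has 31 days: 411 − 31 = 380 left.
June 2069 has 30 days: 380 − 30 = 350 left.
July 2069 has 31 days: 350 − 31 = 319 left.
August 2069 has 31 days: 319 − 31 = 288 left.
September 2069 has 30 days: 288 − 30 = 258 left.
October 2069 has 31 days: 258 − 31 = 227 left.
November 2069 has 30 days: 227 − 30 = 197 left.
December 2069 has 31 days: 197 − 31 = 166 left.
January 2070 has 31 days: 166 − 31 = 135 left.
February 2070 has 28 days (2070 is not a leap year): 135 − 28 = 107 left.
March 2070 has 31 days: 107 − 31 = 76 left.
April 2070 has 30 days: 76 − 30 = 46 left.
May 2070 has 31 days: 46 − 31 = 15 left.
15 days into June 2070 → June 15, 2070.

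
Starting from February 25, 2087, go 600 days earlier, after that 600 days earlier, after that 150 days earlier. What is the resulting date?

June 16, 2083

Counting back 600 days from February 25, 2087:
Going back 25 days from February 25, 2087 reaches the end of the previous month; 600 − 25 = 575 left.
January 2087 has 31 days: 575 − 31 = 544 left.
December 2086 has 31 days: 544 − 31 = 513 left.
November 2086 has 30 days: 513 − 30 = 483 left.
October 2086 has 31 days: 483 − 31 = 452 left.
September 2086 has 30 days: 452 − 30 = 422 left.
August 2086 has 31 days: 422 − 31 = 391 left.
July 2086 has 31 days: 391 − 31 = 360 left.
June 2086 has 30 days: 360 − 30 = 330 left.
May 2086 has 31 days: 330 − 31 = 299 left.
April 2086 has 30 days: 299 − 30 = 269 left.
March 2086 has 31 days: 269 − 31 = 238 left.
February 2086 has 28 days (2086 is not a leap year): 238 − 28 = 210 left.
January 2086 has 31 days: 210 − 31 = 179 left.
December 2085 has 31 days: 179 − 31 = 148 left.
November 2085 has 30 days: 148 − 30 = 118 left.
October 2085 has 31 days: 118 − 31 = 87 left.
September 2085 has 30 days: 87 − 30 = 57 left.
August 2085 has 31 days: 57 − 31 = 26 left.
July 2085 has 31 days; 31 − 26 = 5 → July 5, 2085.
Going back 600 days from July 5, 2085:
Going back 5 days from July 5, 2085 reaches the end of the previous month; 600 − 5 = 595 left.
June 2085 has 30 days: 595 − 30 = 565 left.
May 2085 has 31 days: 565 − 31 = 534 left.
April 2085 has 30 days: 534 − 30 = 504 left.
March 2085 has 31 days: 504 − 31 = 473 left.
February 2085 has 28 days (2085 is not a leap year): 473 − 28 = 445 left.
January 2085 has 31 days: 445 − 31 = 414 left.
December 2084 has 31 days: 414 − 31 = 383 left.
November 2084 has 30 days: 383 − 30 = 353 left.
October 2084 has 31 days: 353 − 31 = 322 left.
September 2084 has 30 days: 322 − 30 = 292 left.
August 2084 has 31 days: 292 − 31 = 261 left.
July 2084 has 31 days: 261 − 31 = 230 left.
June 2084 has 30 days: 230 − 30 = 200 left.
May 2084 has 31 days: 200 − 31 = 169 left.
April 2084 has 30 days: 169 − 30 = 139 left.
March 2084 has 31 days: 139 − 31 = 108 left.
February 2084 has 29 days (2084 is a leap year): 108 − 29 = 79 left.
January 2084 has 31 days: 79 − 31 = 48 left.
December 2083 has 31 days: 48 − 31 = 17 left.
November 2083 has 30 days; 30 − 17 = 13 → November 13, 2083.
Going back 150 days from November 13, 2083:
Going back 13 days from November 13, 2083 reaches the end of the previous month; 150 − 13 = 137 left.
October 2083 has 31 days: 137 − 31 = 106 left.
September 2083 has 30 days: 106 − 30 = 76 left.
August 2083 has 31 days: 76 − 31 = 45 left.
July 2083 has 31 days: 45 − 31 = 14 left.
June 2083 has 30 days; 30 − 14 = 16 → June 16, 2083.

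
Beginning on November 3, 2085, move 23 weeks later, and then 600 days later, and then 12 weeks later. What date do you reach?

February 26, 2088

Counting forward 23 weeks (= 161 days) from November 3, 2085:
November has 30 days, so 30 − 3 = 27 days remain after November 3, 2085; 161 − 27 = 134 left.
December 2085 has 31 days: 134 − 31 = 103 left.
January 2086 has 31 days: 103 − 31 = 72 left.
February 2086 has 28 days (2086 is not a leap year): 72 − 28 = 44 left.
March 2086 has 31 days: 44 − 31 = 13 left.
13 days into April 2086 → April 13, 2086.
Advancing 600 days from April 13, 2086:
April has 30 days, so 30 − 13 = 17 days remain after April 13, 2086; 600 − 17 = 583 left.
May 2086 has 31 days: 583 − 31 = 552 left.
June 2086 has 30 days: 552 − 30 = 522 left.
July 2086 has 31 days: 522 − 31 = 491 left.
August 2086 has 31 days: 491 − 31 = 460 left.
September 2086 has 30 days: 460 − 30 = 430 left.
October 2086 has 31 days: 430 − 31 = 399 left.
November 2086 has 30 days: 399 − 30 = 369 left.
December 2086 has 31 days: 369 − 31 = 338 left.
January 2087 has 31 days: 338 − 31 = 307 left.
February 2087 has 28 days (2087 is not a leap year): 307 − 28 = 279 left.
March 2087 has 31 days: 279 − 31 = 248 left.
April 2087 has 30 days: 248 − 30 = 218 left.
May 2087 has 31 days: 218 − 31 = 187 left.
June 2087 has 30 days: 187 − 30 = 157 left.
July 2087 has 31 days: 157 − 31 = 126 left.
August 2087 has 31 days: 126 − 31 = 95 left.
September 2087 has 30 days: 95 − 30 = 65 left.
October 2087 has 31 days: 65 − 31 = 34 left.
November 2087 has 30 days: 34 − 30 = 4 left.
4 days into December 2087 → December 4, 2087.
Advancing 12 weeks (= 84 days) from December 4, 2087:
December has 31 days, so 31 − 4 = 27 days remain after December 4, 2087; 84 − 27 = 57 left.
January 2088 has 31 days: 57 − 31 = 26 left.
26 days into February 2088 → February 26, 2088.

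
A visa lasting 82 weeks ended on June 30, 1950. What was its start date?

December 3, 1948

Going back 82 weeks = 574 days from June 30, 1950.
Going back 30 days from June 30, 1950 reaches the end of the previous month; 574 − 30 = 544 left.
May 1950 has 31 days: 544 − 31 = 513 left.
April 1950 has 30 days: 513 − 30 = 483 left.
March 1950 has 31 days: 483 − 31 = 452 left.
February 1950 has 28 days (1950 is not a leap year): 452 − 28 = 424 left.
January 1950 has 31 days: 424 − 31 = 393 left.
December 1949 has 31 days: 393 − 31 = 362 left.
November 1949 has 30 days: 362 − 30 = 332 left.
October 1949 has 31 days: 332 − 31 = 301 left.
September 1949 has 30 days: 301 − 30 = 271 left.
August 1949 has 31 days: 271 − 31 = 240 left.
July 1949 has 31 days: 240 − 31 = 209 left.
June 1949 has 30 days: 209 − 30 = 179 left.
May 1949 has 31 days: 179 − 31 = 148 left.
April 1949 has 30 days: 148 − 30 = 118 left.
March 1949 has 31 days: 118 − 31 = 87 left.
February 1949 has 28 days (1949 is not a leap year): 87 − 28 = 59 left.
January 1949 has 31 days: 59 − 31 = 28 left.
December 1948 has 31 days; 31 − 28 = 3 → December 3, 1948.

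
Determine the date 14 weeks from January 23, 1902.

May 1, 1902

Counting forward 14 weeks = 98 days from January 23, 1902.
January has 31 days, so 31 − 23 = 8 days remain after January 23, 1902; 98 − 8 = 90 left.
February 1902 has 28 days (1902 is not a leap year): 90 − 28 = 62 left.
March 1902 has 31 days: 62 − 31 = 31 left.
April 1902 has 30 days: 31 − 30 = 1 left.
1 day into May 1902 → May 1, 1902.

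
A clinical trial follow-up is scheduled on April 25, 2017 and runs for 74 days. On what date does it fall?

July 8, 2017

Advancing 74 days from April 25, 2017.
April has 30 days, so 30 − 25 = 5 days remain after April 25, 2017; 74 − 5 = 69 left.
May 2017 has 31 days: 69 − 31 = 38 left.
June 2017 has 30 days: 38 − 30 = 8 left.
8 days into July 2017 → July 8, 2017.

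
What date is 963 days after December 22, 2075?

Adding 963 days from December 22, 2075.
December has 31 days, so 31 − 22 = 9 days remain after December 22, 2075; 963 − 9 = 954 left.
January 2076 has 31 days: 954 − 31 = 923 left.
February 2076 has 29 days (2076 is a leap year): 923 − 29 = 894 left.
March 2076 has 31 days: 894 − 31 = 863 left.
April 2076 has 30 days: 863 − 30 = 833 left.
May 2076 has 31 days: 833 − 31 = 802 left.
June 2076 has 30 days: 802 − 30 = 772 left.
July 2076 has 31 days: 772 − 31 = 741 left.
August 2076 has 31 days: 741 − 31 = 710 left.
September 2076 has 30 days: 710 − 30 = 680 left.
October 2076 has 31 days: 680 − 31 = 649 left.
November 2076 has 30 days: 649 − 30 = 619 left.
December 2076 has 31 days: 619 − 31 = 588 left.
January 2077 has 31 days: 588 − 31 = 557 left.
February 2077 has 28 days (2077 is not a leap year): 557 − 28 = 529 left.
March 2077 has 31 days: 529 − 31 = 498 left.
April 2077 has 30 days: 498 − 30 = 468 left.
May 2077 has 31 days: 468 − 31 = 437 left.
June 2077 has 30 days: 437 − 30 = 407 left.
July 2077 has 31 days: 407 − 31 = 376 left.
August 2077 has 31 days: 376 − 31 = 345 left.
September 2077 has 30 days: 345 − 30 = 315 left.
October 2077 has 31 days: 315 − 31 = 284 left.
November 2077 has 30 days: 284 − 30 = 254 left.
December 2077 has 31 days: 254 − 31 = 223 left.
January 2078 has 31 days: 223 − 31 = 192 left.
February 2078 has 28 days (2078 is not a leap year): 192 − 28 = 164 left.
March 2078 has 31 days: 164 − 31 = 133 left.
April 2078 has 30 days: 133 − 30 = 103 left.
May 2078 has 31 days: 103 − 31 = 72 left.
June 2078 has 30 days: 72 − 30 = 42 left.
July 2078 has 31 days: 42 − 31 = 11 left.
11 days into August 2078 → August 11, 2078.

August 11, 2078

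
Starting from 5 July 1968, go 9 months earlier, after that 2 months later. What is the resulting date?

December 5, 1967

Subtracting 9 months from July 5, 1968:
month 7 − 9 = -2, which is month 10 of year 1967 → October 1967.
Day 5 is valid in October, giving October 5, 1967.
Counting forward 2 months from October 5, 1967:
month 10 + 2 = 12 → December 1967.
Day 5 is valid in December, giving December 5, 1967.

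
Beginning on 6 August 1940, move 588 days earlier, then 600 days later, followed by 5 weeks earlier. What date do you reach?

July 14, 1940

Subtracting 588 days from August 6, 1940:
Going back 6 days from August 6, 1940 reaches the end of the previous month; 588 − 6 = 582 left.
July 1940 has 31 days: 582 − 31 = 551 left.
June 1940 has 30 days: 551 − 30 = 521 left.
May 1940 has 31 days: 521 − 31 = 490 left.
April 1940 has 30 days: 490 − 30 = 460 left.
March 1940 has 31 days: 460 − 31 = 429 left.
February 1940 has 29 days (1940 is a leap year): 429 − 29 = 400 left.
January 1940 has 31 days: 400 − 31 = 369 left.
December 1939 has 31 days: 369 − 31 = 338 left.
November 1939 has 30 days: 338 − 30 = 308 left.
October 1939 has 31 days: 308 − 31 = 277 left.
September 1939 has 30 days: 277 − 30 = 247 left.
August 1939 has 31 days: 247 − 31 = 216 left.
July 1939 has 31 days: 216 − 31 = 185 left.
June 1939 has 30 days: 185 − 30 = 155 left.
May 1939 has 31 days: 155 − 31 = 124 left.
April 1939 has 30 days: 124 − 30 = 94 left.
March 1939 has 31 days: 94 − 31 = 63 left.
February 1939 has 28 days (1939 is not a leap year): 63 − 28 = 35 left.
January 1939 has 31 days: 35 − 31 = 4 left.
December 1938 has 31 days; 31 − 4 = 27 → December 27, 1938.
Adding 600 days from December 27, 1938:
December has 31 days, so 31 − 27 = 4 days remain after December 27, 1938; 600 − 4 = 596 left.
January 1939 has 31 days: 596 − 31 = 565 left.
February 1939 has 28 days (1939 is not a leap year): 565 − 28 = 537 left.
March 1939 has 31 days: 537 − 31 = 506 left.
April 1939 has 30 days: 506 − 30 = 476 left.
May 1939 has 31 days: 476 − 31 = 445 left.
June 1939 has 30 days: 445 − 30 = 415 left.
July 1939 has 31 days: 415 − 31 = 384 left.
August 1939 has 31 days: 384 − 31 = 353 left.
September 1939 has 30 days: 353 − 30 = 323 left.
October 1939 has 31 days: 323 − 31 = 292 left.
November 1939 has 30 days: 292 − 30 = 262 left.
December 1939 has 31 days: 262 − 31 = 231 left.
January 1940 has 31 days: 231 − 31 = 200 left.
February 1940 has 29 days (1940 is a leap year): 200 − 29 = 171 left.
March 1940 has 31 days: 171 − 31 = 140 left.
April 1940 has 30 days: 140 − 30 = 110 left.
May 1940 has 31 days: 110 − 31 = 79 left.
June 1940 has 30 days: 79 − 30 = 49 left.
July 1940 has 31 days: 49 − 31 = 18 left.
18 days into August 1940 → August 18, 1940.
Going back 5 weeks (= 35 days) from August 18, 1940:
Going back 18 days from August 18, 1940 reaches the end of the previous month; 35 − 18 = 17 left.
July 1940 has 31 days; 31 − 17 = 14 → July 14, 1940.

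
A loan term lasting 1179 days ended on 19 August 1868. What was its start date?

Subtracting 1179 days from August 19, 1868.
Going back 19 days from August 19, 1868 reaches the end of the previous month; 1179 − 19 = 1160 left.
July 1868 has 31 days: 1160 − 31 = 1129 left.
June 1868 has 30 days: 1129 − 30 = 1099 left.
May 1868 has 31 days: 1099 − 31 = 1068 left.
April 1868 has 30 days: 1068 − 30 = 1038 left.
March 1868 has 31 days: 1038 − 31 = 1007 left.
February 1868 has 29 days (1868 is a leap year): 1007 − 29 = 978 left.
January 1868 has 31 days: 978 − 31 = 947 left.
December 1867 has 31 days: 947 − 31 = 916 left.
November 1867 has 30 days: 916 − 30 = 886 left.
October 1867 has 31 days: 886 − 31 = 855 left.
September 1867 has 30 days: 855 − 30 = 825 left.
August 1867 has 31 days: 825 − 31 = 794 left.
July 1867 has 31 days: 794 − 31 = 763 left.
June 1867 has 30 days: 763 − 30 = 733 left.
May 1867 has 31 days: 733 − 31 = 702 left.
April 1867 has 30 days: 702 − 30 = 672 left.
March 1867 has 31 days: 672 − 31 = 641 left.
February 1867 has 28 days (1867 is not a leap year): 641 − 28 = 613 left.
January 1867 has 31 days: 613 − 31 = 582 left.
December 1866 has 31 days: 582 − 31 = 551 left.
November 1866 has 30 days: 551 − 30 = 521 left.
October 1866 has 31 days: 521 − 31 = 490 left.
September 1866 has 30 days: 490 − 30 = 460 left.
August 1866 has 31 days: 460 − 31 = 429 left.
July 1866 has 31 days: 429 − 31 = 398 left.
June 1866 has 30 days: 398 − 30 = 368 left.
May 1866 has 31 days: 368 − 31 = 337 left.
April 1866 has 30 days: 337 − 30 = 307 left.
March 1866 has 31 days: 307 − 31 = 276 left.
February 1866 has 28 days (1866 is not a leap year): 276 − 28 = 248 left.
January 1866 has 31 days: 248 − 31 = 217 left.
December 1865 has 31 days: 217 − 31 = 186 left.
November 1865 has 30 days: 186 − 30 = 156 left.
October 1865 has 31 days: 156 − 31 = 125 left.
September 1865 has 30 days: 125 − 30 = 95 left.
August 1865 has 31 days: 95 − 31 = 64 left.
July 1865 has 31 days: 64 − 31 = 33 left.
June 1865 has 30 days: 33 − 30 = 3 left.
May 1865 has 31 days; 31 − 3 = 28 → May 28, 1865.

May 28, 1865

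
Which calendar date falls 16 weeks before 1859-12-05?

Counting back 16 weeks = 112 days from December 5, 1859.
Going back 5 days from December 5, 1859 reaches the end of the previous month; 112 − 5 = 107 left.
November 1859 has 30 days: 107 − 30 = 77 left.
October 1859 has 31 days: 77 − 31 = 46 left.
September 1859 has 30 days: 46 − 30 = 16 left.
August 1859 has 31 days; 31 − 16 = 15 → August 15, 1859.

August 15, 1859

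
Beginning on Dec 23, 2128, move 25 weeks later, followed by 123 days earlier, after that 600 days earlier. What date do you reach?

June 24, 2127

Adding 25 weeks (= 175 days) from December 23, 2128:
December has 31 days, so 31 − 23 = 8 days remain after December 23, 2128; 175 − 8 = 167 left.
January 2129 has 31 days: 167 − 31 = 136 left.
February 2129 has 28 days (2129 is not a leap year): 136 − 28 = 108 left.
March 2129 has 31 days: 108 − 31 = 77 left.
April 2129 has 30 days: 77 − 30 = 47 left.
May 2129 has 31 days: 47 − 31 = 16 left.
16 days into June 2129 → June 16, 2129.
Counting back 123 days from June 16, 2129:
Going back 16 days from June 16, 2129 reaches the end of the previous month; 123 − 16 = 107 left.
May 2129 has 31 days: 107 − 31 = 76 left.
April 2129 has 30 days: 76 − 30 = 46 left.
March 2129 has 31 days: 46 − 31 = 15 left.
February 2129 has 28 days; 28 − 15 = 13 → February 13, 2129.
Going back 600 days from February 13, 2129:
Going back 13 days from February 13, 2129 reaches the end of the previous month; 600 − 13 = 587 left.
January 2129 has 31 days: 587 − 31 = 556 left.
December 2128 has 31 days: 556 − 31 = 525 left.
November 2128 has 30 days: 525 − 30 = 495 left.
October 2128 has 31 days: 495 − 31 = 464 left.
September 2128 has 30 days: 464 − 30 = 434 left.
August 2128 has 31 days: 434 − 31 = 403 left.
July 2128 has 31 days: 403 − 31 = 372 left.
June 2128 has 30 days: 372 − 30 = 342 left.
May 2128 has 31 days: 342 − 31 = 311 left.
April 2128 has 30 days: 311 − 30 = 281 left.
March 2128 has 31 days: 281 − 31 = 250 left.
February 2128 has 29 days (2128 is a leap year): 250 − 29 = 221 left.
January 2128 has 31 days: 221 − 31 = 190 left.
December 2127 has 31 days: 190 − 31 = 159 left.
November 2127 has 30 days: 159 − 30 = 129 left.
October 2127 has 31 days: 129 − 31 = 98 left.
September 2127 has 30 days: 98 − 30 = 68 left.
August 2127 has 31 days: 68 − 31 = 37 left.
July 2127 has 31 days: 37 − 31 = 6 left.
June 2127 has 30 days; 30 − 6 = 24 → June 24, 2127.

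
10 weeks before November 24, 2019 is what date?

September 15, 2019

Subtracting 10 weeks = 70 days from November 24, 2019.
Going back 24 days from November 24, 2019 reaches the end of the previous month; 70 − 24 = 46 left.
October 2019 has 31 days: 46 − 31 = 15 left.
September 2019 has 30 days; 30 − 15 = 15 → September 15, 2019.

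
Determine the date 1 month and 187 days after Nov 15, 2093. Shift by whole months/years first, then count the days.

Advancing 1 month and 187 days from November 15, 2093: first the month/year part, then the days.
month 11 + 1 = 12 → December 2093.
Day 15 is valid in December, giving December 15, 2093.
Now add 187 days from December 15, 2093.
December has 31 days, so 31 − 15 = 16 days remain after December 15, 2093; 187 − 16 = 171 left.
January 2094 has 31 days: 171 − 31 = 140 left.
February 2094 has 28 days (2094 is not a leap year): 140 − 28 = 112 left.
March 2094 has 31 days: 112 − 31 = 81 left.
April 2094 has 30 days: 81 − 30 = 51 left.
May 2094 has 31 days: 51 − 31 = 20 left.
20 days into June 2094 → June 20, 2094.

June 20, 2094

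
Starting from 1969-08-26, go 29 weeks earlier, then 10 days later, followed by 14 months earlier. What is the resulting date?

December 14, 1967

Going back 29 weeks (= 203 days) from August 26, 1969:
Going back 26 days from August 26, 1969 reaches the end of the previous month; 203 − 26 = 177 left.
July 1969 has 31 days: 177 − 31 = 146 left.
June 1969 has 30 days: 146 − 30 = 116 left.
May 1969 has 31 days: 116 − 31 = 85 left.
April 1969 has 30 days: 85 − 30 = 55 left.
March 1969 has 31 days: 55 − 31 = 24 left.
February 1969 has 28 days; 28 − 24 = 4 → February 4, 1969.
Adding 10 days from February 4, 1969:
February has 28 days; 4 + 10 = 14, still in February.
Subtracting 14 months from February 14, 1969:
month 2 − 14 = -12, which is month 12 of year 1967 → December 1967.
Day 14 is valid in December, giving December 14, 1967.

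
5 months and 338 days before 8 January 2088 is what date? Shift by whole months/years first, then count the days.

Counting back 5 months and 338 days from January 8, 2088: first the month/year part, then the days.
month 1 − 5 = -4, which is month 8 of year 2087 → August 2087.
Day 8 is valid in August, giving August 8, 2087.
Now subtract 338 days from August 8, 2087.
Going back 8 days from August 8, 2087 reaches the end of the previous month; 338 − 8 = 330 left.
July 2087 has 31 days: 330 − 31 = 299 left.
June 2087 has 30 days: 299 − 30 = 269 left.
May 2087 has 31 days: 269 − 31 = 238 left.
April 2087 has 30 days: 238 − 30 = 208 left.
March 2087 has 31 days: 208 − 31 = 177 left.
February 2087 has 28 days (2087 is not a leap year): 177 − 28 = 149 left.
January 2087 has 31 days: 149 − 31 = 118 left.
December 2086 has 31 days: 118 − 31 = 87 left.
November 2086 has 30 days: 87 − 30 = 57 left.
October 2086 has 31 days: 57 − 31 = 26 left.
September 2086 has 30 days; 30 − 26 = 4 → September 4, 2086.

September 4, 2086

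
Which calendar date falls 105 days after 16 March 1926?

Advancing 105 days from March 16, 1926.
March has 31 days, so 31 − 16 = 15 days remain after March 16, 1926; 105 − 15 = 90 left.
April 1926 has 30 days: 90 − 30 = 60 left.
May 1926 has 31 days: 60 − 31 = 29 left.
29 days into June 1926 → June 29, 1926.

June 29, 1926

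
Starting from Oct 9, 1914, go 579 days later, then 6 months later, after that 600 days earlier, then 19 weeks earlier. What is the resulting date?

Adding 579 days from October 9, 1914:
October has 31 days, so 31 − 9 = 22 days remain after October 9, 1914; 579 − 22 = 557 left.
November 1914 has 30 days: 557 − 30 = 527 left.
December 1914 has 31 days: 527 − 31 = 496 left.
January 1915 has 31 days: 496 − 31 = 465 left.
February 1915 has 28 days (1915 is not a leap year): 465 − 28 = 437 left.
March 1915 has 31 days: 437 − 31 = 406 left.
April 1915 has 30 days: 406 − 30 = 376 left.
May 1915 has 31 days: 376 − 31 = 345 left.
June 1915 has 30 days: 345 − 30 = 315 left.
July 1915 has 31 days: 315 − 31 = 284 left.
August 1915 has 31 days: 284 − 31 = 253 left.
September 1915 has 30 days: 253 − 30 = 223 left.
October 1915 has 31 days: 223 − 31 = 192 left.
November 1915 has 30 days: 192 − 30 = 162 left.
December 1915 has 31 days: 162 − 31 = 131 left.
January 1916 has 31 days: 131 − 31 = 100 left.
February 1916 has 29 days (1916 is a leap year): 100 − 29 = 71 left.
March 1916 has 31 days: 71 − 31 = 40 left.
April 1916 has 30 days: 40 − 30 = 10 left.
10 days into May 1916 → May 10, 1916.
Advancing 6 months from May 10, 1916:
month 5 + 6 = 11 → November 1916.
Day 10 is valid in November, giving November 10, 1916.
Subtracting 600 days from November 10, 1916:
Going back 10 days from November 10, 1916 reaches the end of the previous month; 600 − 10 = 590 left.
October 1916 has 31 days: 590 − 31 = 559 left.
September 1916 has 30 days: 559 − 30 = 529 left.
August 1916 has 31 days: 529 − 31 = 498 left.
July 1916 has 31 days: 498 − 31 = 467 left.
June 1916 has 30 days: 467 − 30 = 437 left.
May 1916 has 31 days: 437 − 31 = 406 left.
April 1916 has 30 days: 406 − 30 = 376 left.
March 1916 has 31 days: 376 − 31 = 345 left.
February 1916 has 29 days (1916 is a leap year): 345 − 29 = 316 left.
January 1916 has 31 days: 316 − 31 = 285 left.
December 1915 has 31 days: 285 − 31 = 254 left.
November 1915 has 30 days: 254 − 30 = 224 left.
October 1915 has 31 days: 224 − 31 = 193 left.
September 1915 has 30 days: 193 − 30 = 163 left.
August 1915 has 31 days: 163 − 31 = 132 left.
July 1915 has 31 days: 132 − 31 = 101 left.
June 1915 has 30 days: 101 − 30 = 71 left.
May 1915 has 31 days: 71 − 31 = 40 left.
April 1915 has 30 days: 40 − 30 = 10 left.
March 1915 has 31 days; 31 − 10 = 21 → March 21, 1915.
Subtracting 19 weeks (= 133 days) from March 21, 1915:
Going back 21 days from March 21, 1915 reaches the end of the previous month; 133 − 21 = 112 left.
February 1915 has 28 days (1915 is not a leap year): 112 − 28 = 84 left.
January 1915 has 31 days: 84 − 31 = 53 left.
December 1914 has 31 days: 53 − 31 = 22 left.
November 1914 has 30 days; 30 − 22 = 8 → November 8, 1914.

November 8, 1914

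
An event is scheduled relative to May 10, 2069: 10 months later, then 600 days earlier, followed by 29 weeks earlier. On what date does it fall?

December 28, 2067

Advancing 10 months from May 10, 2069:
month 5 + 10 = 15, which is month 3 of year 2070 → March 2070.
Day 10 is valid in March, giving March 10, 2070.
Going back 600 days from March 10, 2070:
Going back 10 days from March 10, 2070 reaches the end of the previous month; 600 − 10 = 590 left.
February 2070 has 28 days (2070 is not a leap year): 590 − 28 = 562 left.
January 2070 has 31 days: 562 − 31 = 531 left.
December 2069 has 31 days: 531 − 31 = 500 left.
November 2069 has 30 days: 500 − 30 = 470 left.
October 2069 has 31 days: 470 − 31 = 439 left.
September 2069 has 30 days: 439 − 30 = 409 left.
August 2069 has 31 days: 409 − 31 = 378 left.
July 2069 has 31 days: 378 − 31 = 347 left.
June 2069 has 30 days: 347 − 30 = 317 left.
May 2069 has 31 days: 317 − 31 = 286 left.
April 2069 has 30 days: 286 − 30 = 256 left.
March 2069 has 31 days: 256 − 31 = 225 left.
February 2069 has 28 days (2069 is not a leap year): 225 − 28 = 197 left.
January 2069 has 31 days: 197 − 31 = 166 left.
December 2068 has 31 days: 166 − 31 = 135 left.
November 2068 has 30 days: 135 − 30 = 105 left.
October 2068 has 31 days: 105 − 31 = 74 left.
September 2068 has 30 days: 74 − 30 = 44 left.
August 2068 has 31 days: 44 − 31 = 13 left.
July 2068 has 31 days; 31 − 13 = 18 → July 18, 2068.
Counting back 29 weeks (= 203 days) from July 18, 2068:
Going back 18 days from July 18, 2068 reaches the end of the previous month; 203 − 18 = 185 left.
June 2068 has 30 days: 185 − 30 = 155 left.
May 2068 has 31 days: 155 − 31 = 124 left.
April 2068 has 30 days: 124 − 30 = 94 left.
March 2068 has 31 days: 94 − 31 = 63 left.
February 2068 has 29 days (2068 is a leap year): 63 − 29 = 34 left.
January 2068 has 31 days: 34 − 31 = 3 left.
December 2067 has 31 days; 31 − 3 = 28 → December 28, 2067.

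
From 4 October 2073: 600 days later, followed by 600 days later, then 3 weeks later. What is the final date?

Advancing 600 days from October 4, 2073:
October has 31 days, so 31 − 4 = 27 days remain after October 4, 2073; 600 − 27 = 573 left.
November 2073 has 30 days: 573 − 30 = 543 left.
December 2073 has 31 days: 543 − 31 = 512 left.
January 2074 has 31 days: 512 − 31 = 481 left.
February 2074 has 28 days (2074 is not a leap year): 481 − 28 = 453 left.
March 2074 has 31 days: 453 − 31 = 422 left.
April 2074 has 30 days: 422 − 30 = 392 left.
May 2074 has 31 days: 392 − 31 = 361 left.
June 2074 has 30 days: 361 − 30 = 331 left.
July 2074 has 31 days: 331 − 31 = 300 left.
August 2074 has 31 days: 300 − 31 = 269 left.
September 2074 has 30 days: 269 − 30 = 239 left.
October 2074 has 31 days: 239 − 31 = 208 left.
November 2074 has 30 days: 208 − 30 = 178 left.
December 2074 has 31 days: 178 − 31 = 147 left.
January 2075 has 31 days: 147 − 31 = 116 left.
February 2075 has 28 days (2075 is not a leap year): 116 − 28 = 88 left.
March 2075 has 31 days: 88 − 31 = 57 left.
April 2075 has 30 days: 57 − 30 = 27 left.
27 days into May 2075 → May 27, 2075.
Advancing 600 days from May 27, 2075:
May has 31 days, so 31 − 27 = 4 days remain after May 27, 2075; 600 − 4 = 596 left.
June 2075 has 30 days: 596 − 30 = 566 left.
July 2075 has 31 days: 566 − 31 = 535 left.
August 2075 has 31 days: 535 − 31 = 504 left.
September 2075 has 30 days: 504 − 30 = 474 left.
October 2075 has 31 days: 474 − 31 = 443 left.
November 2075 has 30 days: 443 − 30 = 413 left.
December 2075 has 31 days: 413 − 31 = 382 left.
January 2076 has 31 days: 382 − 31 = 351 left.
February 2076 has 29 days (2076 is a leap year): 351 − 29 = 322 left.
March 2076 has 31 days: 322 − 31 = 291 left.
April 2076 has 30 days: 291 − 30 = 261 left.
May 2076 has 31 days: 261 − 31 = 230 left.
June 2076 has 30 days: 230 − 30 = 200 left.
July 2076 has 31 days: 200 − 31 = 169 left.
August 2076 has 31 days: 169 − 31 = 138 left.
September 2076 has 30 days: 138 − 30 = 108 left.
October 2076 has 31 days: 108 − 31 = 77 left.
November 2076 has 30 days: 77 − 30 = 47 left.
December 2076 has 31 days: 47 − 31 = 16 left.
16 days into January 2077 → January 16, 2077.
Adding 3 weeks (= 21 days) from January 16, 2077:
January has 31 days, so 31 − 16 = 15 days remain after January 16, 2077; 21 − 15 = 6 left.
6 days into February 2077 → February 6, 2077.

February 6, 2077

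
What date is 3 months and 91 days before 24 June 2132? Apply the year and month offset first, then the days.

Subtracting 3 months and 91 days from June 24, 2132: first the month/year part, then the days.
month 6 − 3 = 3 → March 2132.
Day 24 is valid in March, giving March 24, 2132.
Now subtract 91 days from March 24, 2132.
Going back 24 days from March 24, 2132 reaches the end of the previous month; 91 − 24 = 67 left.
February 2132 has 29 days (2132 is a leap year): 67 − 29 = 38 left.
January 2132 has 31 days: 38 − 31 = 7 left.
December 2131 has 31 days; 31 − 7 = 24 → December 24, 2131.

December 24, 2131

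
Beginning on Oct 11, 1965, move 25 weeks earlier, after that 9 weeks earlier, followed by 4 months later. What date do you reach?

Subtracting 25 weeks (= 175 days) from October 11, 1965:
Going back 11 days from October 11, 1965 reaches the end of the previous month; 175 − 11 = 164 left.
September 1965 has 30 days: 164 − 30 = 134 left.
August 1965 has 31 days: 134 − 31 = 103 left.
July 1965 has 31 days: 103 − 31 = 72 left.
June 1965 has 30 days: 72 − 30 = 42 left.
May 1965 has 31 days: 42 − 31 = 11 left.
April 1965 has 30 days; 30 − 11 = 19 → April 19, 1965.
Going back 9 weeks (= 63 days) from April 19, 1965:
Going back 19 days from April 19, 1965 reaches the end of the previous month; 63 − 19 = 44 left.
March 1965 has 31 days: 44 − 31 = 13 left.
February 1965 has 28 days; 28 − 13 = 15 → February 15, 1965.
Counting forward 4 months from February 15, 1965:
month 2 + 4 = 6 → June 1965.
Day 15 is valid in June, giving June 15, 1965.

June 15, 1965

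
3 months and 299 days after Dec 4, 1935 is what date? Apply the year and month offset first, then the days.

Adding 3 months and 299 days from December 4, 1935: first the month/year part, then the days.
month 12 + 3 = 15, which is month 3 of year 1936 → March 1936.
Day 4 is valid in March, giving March 4, 1936.
Now add 299 days from March 4, 1936.
March has 31 days, so 31 − 4 = 27 days remain after March 4, 1936; 299 − 27 = 272 left.
April 1936 has 30 days: 272 − 30 = 242 left.
May 1936 has 31 days: 242 − 31 = 211 left.
June 1936 has 30 days: 211 − 30 = 181 left.
July 1936 has 31 days: 181 − 31 = 150 left.
August 1936 has 31 days: 150 − 31 = 119 left.
September 1936 has 30 days: 119 − 30 = 89 left.
October 1936 has 31 days: 89 − 31 = 58 left.
November 1936 has 30 days: 58 − 30 = 28 left.
28 days into December 1936 → December 28, 1936.

December 28, 1936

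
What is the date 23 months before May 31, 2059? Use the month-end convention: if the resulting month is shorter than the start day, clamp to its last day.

Counting back 23 months from May 31, 2059.
month 5 − 23 = -18, which is month 6 of year 2057 → June 2057.
June 2057 has only 30 days and the start was day 31, so the date clamps to June 30, 2057.

June 30, 2057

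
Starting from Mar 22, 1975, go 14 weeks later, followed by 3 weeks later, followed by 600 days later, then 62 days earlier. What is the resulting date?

January 7, 1977

Adding 14 weeks (= 98 days) from March 22, 1975:
March has 31 days, so 31 − 22 = 9 days remain after March 22, 1975; 98 − 9 = 89 left.
April 1975 has 30 days: 89 − 30 = 59 left.
May 1975 has 31 days: 59 − 31 = 28 left.
28 days into June 1975 → June 28, 1975.
Counting forward 3 weeks (= 21 days) from June 28, 1975:
June has 30 days, so 30 − 28 = 2 days remain after June 28, 1975; 21 − 2 = 19 left.
19 days into July 1975 → July 19, 1975.
Advancing 600 days from July 19, 1975:
July has 31 days, so 31 − 19 = 12 days remain after July 19, 1975; 600 − 12 = 588 left.
August 1975 has 31 days: 588 − 31 = 557 left.
September 1975 has 30 days: 557 − 30 = 527 left.
October 1975 has 31 days: 527 − 31 = 496 left.
November 1975 has 30 days: 496 − 30 = 466 left.
December 1975 has 31 days: 466 − 31 = 435 left.
January 1976 has 31 days: 435 − 31 = 404 left.
February 1976 has 29 days (1976 is a leap year): 404 − 29 = 375 left.
March 1976 has 31 days: 375 − 31 = 344 left.
April 1976 has 30 days: 344 − 30 = 314 left.
May 1976 has 31 days: 314 − 31 = 283 left.
June 1976 has 30 days: 283 − 30 = 253 left.
July 1976 has 31 days: 253 − 31 = 222 left.
August 1976 has 31 days: 222 − 31 = 191 left.
September 1976 has 30 days: 191 − 30 = 161 left.
October 1976 has 31 days: 161 − 31 = 130 left.
November 1976 has 30 days: 130 − 30 = 100 left.
December 1976 has 31 days: 100 − 31 = 69 left.
January 1977 has 31 days: 69 − 31 = 38 left.
February 1977 has 28 days (1977 is not a leap year): 38 − 28 = 10 left.
10 days into March 1977 → March 10, 1977.
Counting back 62 days from March 10, 1977:
Going back 10 days from March 10, 1977 reaches the end of the previous month; 62 − 10 = 52 left.
February 1977 has 28 days (1977 is not a leap year): 52 − 28 = 24 left.
January 1977 has 31 days; 31 − 24 = 7 → January 7, 1977.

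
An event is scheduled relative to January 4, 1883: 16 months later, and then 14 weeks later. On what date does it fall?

Adding 16 months from January 4, 1883:
month 1 + 16 = 17, which is month 5 of year 1884 → May 1884.
Day 4 is valid in May, giving May 4, 1884.
Counting forward 14 weeks (= 98 days) from May 4, 1884:
May has 31 days, so 31 − 4 = 27 days remain after May 4, 1884; 98 − 27 = 71 left.
June 1884 has 30 days: 71 − 30 = 41 left.
July 1884 has 31 days: 41 − 31 = 10 left.
10 days into August 1884 → August 10, 1884.

August 10, 1884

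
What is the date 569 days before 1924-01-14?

June 24, 1922

Subtracting 569 days from January 14, 1924.
Going back 14 days from January 14, 1924 reaches the end of the previous month; 569 − 14 = 555 left.
December 1923 has 31 days: 555 − 31 = 524 left.
November 1923 has 30 days: 524 − 30 = 494 left.
October 1923 has 31 days: 494 − 31 = 463 left.
September 1923 has 30 days: 463 − 30 = 433 left.
August 1923 has 31 days: 433 − 31 = 402 left.
July 1923 has 31 days: 402 − 31 = 371 left.
June 1923 has 30 days: 371 − 30 = 341 left.
May 1923 has 31 days: 341 − 31 = 310 left.
April 1923 has 30 days: 310 − 30 = 280 left.
March 1923 has 31 days: 280 − 31 = 249 left.
February 1923 has 28 days (1923 is not a leap year): 249 − 28 = 221 left.
January 1923 has 31 days: 221 − 31 = 190 left.
December 1922 has 31 days: 190 − 31 = 159 left.
November 1922 has 30 days: 159 − 30 = 129 left.
October 1922 has 31 days: 129 − 31 = 98 left.
September 1922 has 30 days: 98 − 30 = 68 left.
August 1922 has 31 days: 68 − 31 = 37 left.
July 1922 has 31 days: 37 − 31 = 6 left.
June 1922 has 30 days; 30 − 6 = 24 → June 24, 1922.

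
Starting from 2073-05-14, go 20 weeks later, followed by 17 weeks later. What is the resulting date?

Advancing 20 weeks (= 140 days) from May 14, 2073:
May has 31 days, so 31 − 14 = 17 days remain after May 14, 2073; 140 − 17 = 123 left.
June 2073 has 30 days: 123 − 30 = 93 left.
July 2073 has 31 days: 93 − 31 = 62 left.
August 2073 has 31 days: 62 − 31 = 31 left.
September 2073 has 30 days: 31 − 30 = 1 left.
1 day into October 2073 → October 1, 2073.
Advancing 17 weeks (= 119 days) from October 1, 2073:
October has 31 days, so 31 − 1 = 30 days remain after October 1, 2073; 119 − 30 = 89 left.
November 2073 has 30 days: 89 − 30 = 59 left.
December 2073 has 31 days: 59 − 31 = 28 left.
28 days into January 2074 → January 28, 2074.

January 28, 2074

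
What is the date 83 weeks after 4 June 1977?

January 6, 1979

Advancing 83 weeks = 581 days from June 4, 1977.
June has 30 days, so 30 − 4 = 26 days remain after June 4, 1977; 581 − 26 = 555 left.
July 1977 has 31 days: 555 − 31 = 524 left.
August 1977 has 31 days: 524 − 31 = 493 left.
September 1977 has 30 days: 493 − 30 = 463 left.
October 1977 has 31 days: 463 − 31 = 432 left.
November 1977 has 30 days: 432 − 30 = 402 left.
December 1977 has 31 days: 402 − 31 = 371 left.
January 1978 has 31 days: 371 − 31 = 340 left.
February 1978 has 28 days (1978 is not a leap year): 340 − 28 = 312 left.
March 1978 has 31 days: 312 − 31 = 281 left.
April 1978 has 30 days: 281 − 30 = 251 left.
May 1978 has 31 days: 251 − 31 = 220 left.
June 1978 has 30 days: 220 − 30 = 190 left.
July 1978 has 31 days: 190 − 31 = 159 left.
August 1978 has 31 days: 159 − 31 = 128 left.
September 1978 has 30 days: 128 − 30 = 98 left.
October 1978 has 31 days: 98 − 31 = 67 left.
November 1978 has 30 days: 67 − 30 = 37 left.
December 1978 has 31 days: 37 − 31 = 6 left.
6 days into January 1979 → January 6, 1979.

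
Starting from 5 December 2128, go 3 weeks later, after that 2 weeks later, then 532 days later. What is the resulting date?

Advancing 3 weeks (= 21 days) from December 5, 2128:
December has 31 days; 5 + 21 = 26, still in December.
Counting forward 2 weeks (= 14 days) from December 26, 2128:
December has 31 days, so 31 − 26 = 5 days remain after December 26, 2128; 14 − 5 = 9 left.
9 days into January 2129 → January 9, 2129.
Adding 532 days from January 9, 2129:
January has 31 days, so 31 − 9 = 22 days remain after January 9, 2129; 532 − 22 = 510 left.
February 2129 has 28 days (2129 is not a leap year): 510 − 28 = 482 left.
March 2129 has 31 days: 482 − 31 = 451 left.
April 2129 has 30 days: 451 − 30 = 421 left.
May 2129 has 31 days: 421 − 31 = 390 left.
June 2129 has 30 days: 390 − 30 = 360 left.
July 2129 has 31 days: 360 − 31 = 329 left.
August 2129 has 31 days: 329 − 31 = 298 left.
September 2129 has 30 days: 298 − 30 = 268 left.
October 2129 has 31 days: 268 − 31 = 237 left.
November 2129 has 30 days: 237 − 30 = 207 left.
December 2129 has 31 days: 207 − 31 = 176 left.
January 2130 has 31 days: 176 − 31 = 145 left.
February 2130 has 28 days (2130 is not a leap year): 145 − 28 = 117 left.
March 2130 has 31 days: 117 − 31 = 86 left.
April 2130 has 30 days: 86 − 30 = 56 left.
May 2130 has 31 days: 56 − 31 = 25 left.
25 days into June 2130 → June 25, 2130.

June 25, 2130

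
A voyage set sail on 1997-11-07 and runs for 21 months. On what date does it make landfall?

August 7, 1999

Advancing 21 months from November 7, 1997.
month 11 + 21 = 32, which is month 8 of year 1999 → August 1999.
Day 7 is valid in August, giving August 7, 1999.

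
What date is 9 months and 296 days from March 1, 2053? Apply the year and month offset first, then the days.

September 23, 2054

Counting forward 9 months and 296 days from March 1, 2053: first the month/year part, then the days.
month 3 + 9 = 12 → December 2053.
Day 1 is valid in December, giving December 1, 2053.
Now add 296 days from December 1, 2053.
December has 31 days, so 31 − 1 = 30 days remain after December 1, 2053; 296 − 30 = 266 left.
January 2054 has 31 days: 266 − 31 = 235 left.
February 2054 has 28 days (2054 is not a leap year): 235 − 28 = 207 left.
March 2054 has 31 days: 207 − 31 = 176 left.
April 2054 has 30 days: 176 − 30 = 146 left.
May 2054 has 31 days: 146 − 31 = 115 left.
June 2054 has 30 days: 115 − 30 = 85 left.
July 2054 has 31 days: 85 − 31 = 54 left.
August 2054 has 31 days: 54 − 31 = 23 left.
23 days into September 2054 → September 23, 2054.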